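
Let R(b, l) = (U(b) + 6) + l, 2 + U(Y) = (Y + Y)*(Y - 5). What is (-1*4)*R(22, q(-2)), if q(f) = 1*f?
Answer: -3000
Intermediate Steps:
q(f) = f
U(Y) = -2 + 2*Y*(-5 + Y) (U(Y) = -2 + (Y + Y)*(Y - 5) = -2 + (2*Y)*(-5 + Y) = -2 + 2*Y*(-5 + Y))
R(b, l) = 4 + l - 10*b + 2*b² (R(b, l) = ((-2 - 10*b + 2*b²) + 6) + l = (4 - 10*b + 2*b²) + l = 4 + l - 10*b + 2*b²)
(-1*4)*R(22, q(-2)) = (-1*4)*(4 - 2 - 10*22 + 2*22²) = -4*(4 - 2 - 220 + 2*484) = -4*(4 - 2 - 220 + 968) = -4*750 = -3000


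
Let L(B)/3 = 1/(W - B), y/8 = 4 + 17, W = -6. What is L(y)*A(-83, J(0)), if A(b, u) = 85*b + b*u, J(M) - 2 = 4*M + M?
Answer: 249/2 ≈ 124.50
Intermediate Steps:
y = 168 (y = 8*(4 + 17) = 8*21 = 168)
L(B) = 3/(-6 - B)
J(M) = 2 + 5*M (J(M) = 2 + (4*M + M) = 2 + 5*M)
L(y)*A(-83, J(0)) = (-3/(6 + 168))*(-83*(85 + (2 + 5*0))) = (-3/174)*(-83*(85 + (2 + 0))) = (-3*1/174)*(-83*(85 + 2)) = -(-83)*87/58 = -1/58*(-7221) = 249/2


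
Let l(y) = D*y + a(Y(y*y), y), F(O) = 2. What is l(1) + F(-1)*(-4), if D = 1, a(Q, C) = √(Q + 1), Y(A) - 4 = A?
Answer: -7 + √6 ≈ -4.5505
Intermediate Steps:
Y(A) = 4 + A
a(Q, C) = √(1 + Q)
l(y) = y + √(5 + y²) (l(y) = 1*y + √(1 + (4 + y*y)) = y + √(1 + (4 + y²)) = y + √(5 + y²))
l(1) + F(-1)*(-4) = (1 + √(5 + 1²)) + 2*(-4) = (1 + √(5 + 1)) - 8 = (1 + √6) - 8 = -7 + √6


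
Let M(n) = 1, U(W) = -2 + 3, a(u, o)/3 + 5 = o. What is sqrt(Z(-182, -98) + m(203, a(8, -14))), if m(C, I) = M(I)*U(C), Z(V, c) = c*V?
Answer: sqrt(17837) ≈ 133.56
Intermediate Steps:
a(u, o) = -15 + 3*o
U(W) = 1
Z(V, c) = V*c
m(C, I) = 1 (m(C, I) = 1*1 = 1)
sqrt(Z(-182, -98) + m(203, a(8, -14))) = sqrt(-182*(-98) + 1) = sqrt(17836 + 1) = sqrt(17837)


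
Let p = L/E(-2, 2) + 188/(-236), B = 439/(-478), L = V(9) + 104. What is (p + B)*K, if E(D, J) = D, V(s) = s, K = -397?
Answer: 325893330/14101 ≈ 23111.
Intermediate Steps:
L = 113 (L = 9 + 104 = 113)
B = -439/478 (B = 439*(-1/478) = -439/478 ≈ -0.91841)
p = -6761/118 (p = 113/(-2) + 188/(-236) = 113*(-½) + 188*(-1/236) = -113/2 - 47/59 = -6761/118 ≈ -57.297)
(p + B)*K = (-6761/118 - 439/478)*(-397) = -820890/14101*(-397) = 325893330/14101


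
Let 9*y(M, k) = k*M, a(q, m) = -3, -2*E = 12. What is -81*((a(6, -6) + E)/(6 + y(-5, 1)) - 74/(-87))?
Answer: 92367/1421 ≈ 65.001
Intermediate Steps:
E = -6 (E = -½*12 = -6)
y(M, k) = M*k/9 (y(M, k) = (k*M)/9 = (M*k)/9 = M*k/9)
-81*((a(6, -6) + E)/(6 + y(-5, 1)) - 74/(-87)) = -81*((-3 - 6)/(6 + (⅑)*(-5)*1) - 74/(-87)) = -81*(-9/(6 - 5/9) - 74*(-1/87)) = -81*(-9/49/9 + 74/87) = -81*(-9*9/49 + 74/87) = -81*(-81/49 + 74/87) = -81*(-3421/4263) = 92367/1421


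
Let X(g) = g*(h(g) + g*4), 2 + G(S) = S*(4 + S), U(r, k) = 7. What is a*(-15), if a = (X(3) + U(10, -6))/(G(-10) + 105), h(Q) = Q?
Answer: -780/163 ≈ -4.7853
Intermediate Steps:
G(S) = -2 + S*(4 + S)
X(g) = 5*g² (X(g) = g*(g + g*4) = g*(g + 4*g) = g*(5*g) = 5*g²)
a = 52/163 (a = (5*3² + 7)/((-2 + (-10)² + 4*(-10)) + 105) = (5*9 + 7)/((-2 + 100 - 40) + 105) = (45 + 7)/(58 + 105) = 52/163 ≈ 0.31902)
a*(-15) = (52/163)*(-15) = -780/163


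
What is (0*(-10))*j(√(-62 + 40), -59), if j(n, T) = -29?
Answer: 0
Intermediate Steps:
(0*(-10))*j(√(-62 + 40), -59) = (0*(-10))*(-29) = 0*(-29) = 0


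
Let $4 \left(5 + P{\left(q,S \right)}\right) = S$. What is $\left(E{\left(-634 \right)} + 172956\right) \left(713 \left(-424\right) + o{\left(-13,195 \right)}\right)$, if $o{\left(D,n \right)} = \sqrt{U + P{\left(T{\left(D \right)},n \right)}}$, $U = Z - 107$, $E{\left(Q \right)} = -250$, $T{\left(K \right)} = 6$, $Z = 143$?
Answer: $-52211096272 + 86353 \sqrt{319} \approx -5.221 \cdot 10^{10}$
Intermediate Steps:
$P{\left(q,S \right)} = -5 + \frac{S}{4}$
$U = 36$ ($U = 143 - 107 = 36$)
$o{\left(D,n \right)} = \sqrt{31 + \frac{n}{4}}$ ($o{\left(D,n \right)} = \sqrt{36 + \left(-5 + \frac{n}{4}\right)} = \sqrt{31 + \frac{n}{4}}$)
$\left(E{\left(-634 \right)} + 172956\right) \left(713 \left(-424\right) + o{\left(-13,195 \right)}\right) = \left(-250 + 172956\right) \left(713 \left(-424\right) + \frac{\sqrt{124 + 195}}{2}\right) = 172706 \left(-302312 + \frac{\sqrt{319}}{2}\right) = -52211096272 + 86353 \sqrt{319}$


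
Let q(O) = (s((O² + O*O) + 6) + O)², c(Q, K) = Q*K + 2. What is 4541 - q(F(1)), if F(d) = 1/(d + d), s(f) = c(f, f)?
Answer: 40615/16 ≈ 2538.4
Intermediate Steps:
c(Q, K) = 2 + K*Q (c(Q, K) = K*Q + 2 = 2 + K*Q)
s(f) = 2 + f² (s(f) = 2 + f*f = 2 + f²)
F(d) = 1/(2*d)
q(O) = (2 + O + (6 + 2*O²)²)² (q(O) = ((2 + ((O² + O*O) + 6)²) + O)² = ((2 + ((O² + O²) + 6)²) + O)² = ((2 + (2*O² + 6)²) + O)² = ((2 + (6 + 2*O²)²) + O)² = (2 + O + (6 + 2*O²)²)²)
4541 - q(F(1)) = 4541 - (2 + (½)/1 + 4*(3 + ((½)/1)²)²)² = 4541 - (2 + (½)*1 + 4*(3 + ((½)*1)²)²)² = 4541 - (2 + ½ + 4*(3 + (½)²)²)² = 4541 - (2 + ½ + 4*(3 + ¼)²)² = 4541 - (2 + ½ + 4*(13/4)²)² = 4541 - (2 + ½ + 4*(169/16))² = 4541 - (2 + ½ + 169/4)² = 4541 - (179/4)² = 4541 - 1*32041/16 = 4541 - 32041/16 = 40615/16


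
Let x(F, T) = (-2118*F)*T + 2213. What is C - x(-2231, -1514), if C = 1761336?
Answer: 7155799735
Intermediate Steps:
x(F, T) = 2213 - 2118*F*T (x(F, T) = -2118*F*T + 2213 = 2213 - 2118*F*T)
C - x(-2231, -1514) = 1761336 - (2213 - 2118*(-2231)*(-1514)) = 1761336 - (2213 - 7154040612) = 1761336 - 1*(-7154038399) = 1761336 + 7154038399 = 7155799735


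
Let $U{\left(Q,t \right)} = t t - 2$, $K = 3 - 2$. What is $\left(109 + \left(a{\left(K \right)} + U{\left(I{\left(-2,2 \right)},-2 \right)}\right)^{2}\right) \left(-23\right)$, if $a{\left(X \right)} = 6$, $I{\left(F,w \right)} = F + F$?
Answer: $-3979$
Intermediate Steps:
$I{\left(F,w \right)} = 2 F$
$K = 1$ ($K = 3 - 2 = 1$)
$U{\left(Q,t \right)} = -2 + t^{2}$ ($U{\left(Q,t \right)} = t^{2} - 2 = -2 + t^{2}$)
$\left(109 + \left(a{\left(K \right)} + U{\left(I{\left(-2,2 \right)},-2 \right)}\right)^{2}\right) \left(-23\right) = \left(109 + \left(6 - \left(2 - \left(-2\right)^{2}\right)\right)^{2}\right) \left(-23\right) = \left(109 + \left(6 + \left(-2 + 4\right)\right)^{2}\right) \left(-23\right) = \left(109 + \left(6 + 2\right)^{2}\right) \left(-23\right) = \left(109 + 8^{2}\right) \left(-23\right) = \left(109 + 64\right) \left(-23\right) = 173 \left(-23\right) = -3979$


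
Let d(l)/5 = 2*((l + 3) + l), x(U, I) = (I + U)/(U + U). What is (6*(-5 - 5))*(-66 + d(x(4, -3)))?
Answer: 2010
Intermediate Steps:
x(U, I) = (I + U)/(2*U) (x(U, I) = (I + U)/((2*U)) = (I + U)*(1/(2*U)) = (I + U)/(2*U))
d(l) = 30 + 20*l (d(l) = 5*(2*((l + 3) + l)) = 5*(2*((3 + l) + l)) = 5*(2*(3 + 2*l)) = 5*(6 + 4*l) = 30 + 20*l)
(6*(-5 - 5))*(-66 + d(x(4, -3))) = (6*(-5 - 5))*(-66 + (30 + 20*((½)*(-3 + 4)/4))) = (6*(-10))*(-66 + (30 + 20*((½)*(¼)*1))) = -60*(-66 + (30 + 20*(⅛))) = -60*(-66 + (30 + 5/2)) = -60*(-66 + 65/2) = -60*(-67/2) = 2010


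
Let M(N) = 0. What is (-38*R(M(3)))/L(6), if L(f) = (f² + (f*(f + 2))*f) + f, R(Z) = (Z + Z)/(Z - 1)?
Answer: 0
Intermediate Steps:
R(Z) = 2*Z/(-1 + Z) (R(Z) = (2*Z)/(-1 + Z) = 2*Z/(-1 + Z))
L(f) = f + f² + f²*(2 + f) (L(f) = (f² + (f*(2 + f))*f) + f = (f² + f²*(2 + f)) + f = f + f² + f²*(2 + f))
(-38*R(M(3)))/L(6) = (-76*0/(-1 + 0))/((6*(1 + 6² + 3*6))) = (-76*0/(-1))/((6*(1 + 36 + 18))) = (-76*0*(-1))/((6*55)) = -38*0/330 = 0*(1/330) = 0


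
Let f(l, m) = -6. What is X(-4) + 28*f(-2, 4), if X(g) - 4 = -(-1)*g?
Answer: -168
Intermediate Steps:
X(g) = 4 + g (X(g) = 4 - (-1)*g = 4 + g)
X(-4) + 28*f(-2, 4) = (4 - 4) + 28*(-6) = 0 - 168 = -168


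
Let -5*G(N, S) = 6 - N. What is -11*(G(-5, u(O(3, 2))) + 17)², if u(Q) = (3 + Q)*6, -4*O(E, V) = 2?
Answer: -60236/25 ≈ -2409.4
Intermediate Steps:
O(E, V) = -½ (O(E, V) = -¼*2 = -½)
u(Q) = 18 + 6*Q
G(N, S) = -6/5 + N/5 (G(N, S) = -(6 - N)/5 = -6/5 + N/5)
-11*(G(-5, u(O(3, 2))) + 17)² = -11*((-6/5 + (⅕)*(-5)) + 17)² = -11*((-6/5 - 1) + 17)² = -11*(-11/5 + 17)² = -11*(74/5)² = -11*5476/25 = -60236/25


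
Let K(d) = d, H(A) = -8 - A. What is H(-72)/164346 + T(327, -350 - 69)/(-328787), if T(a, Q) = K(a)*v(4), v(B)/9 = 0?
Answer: 32/82173 ≈ 0.00038942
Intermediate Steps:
v(B) = 0 (v(B) = 9*0 = 0)
T(a, Q) = 0 (T(a, Q) = a*0 = 0)
H(-72)/164346 + T(327, -350 - 69)/(-328787) = (-8 - 1*(-72))/164346 + 0/(-328787) = (-8 + 72)*(1/164346) + 0*(-1/328787) = 64*(1/164346) + 0 = 32/82173 + 0 = 32/82173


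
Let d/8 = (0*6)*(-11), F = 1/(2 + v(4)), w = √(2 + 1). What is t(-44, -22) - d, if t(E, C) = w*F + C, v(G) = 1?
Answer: -22 + √3/3 ≈ -21.423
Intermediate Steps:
w = √3 ≈ 1.7320
F = ⅓ (F = 1/(2 + 1) = 1/3 = ⅓ ≈ 0.33333)
d = 0 (d = 8*((0*6)*(-11)) = 8*(0*(-11)) = 8*0 = 0)
t(E, C) = C + √3/3 (t(E, C) = √3*(⅓) + C = √3/3 + C = C + √3/3)
t(-44, -22) - d = (-22 + √3/3) - 1*0 = (-22 + √3/3) + 0 = -22 + √3/3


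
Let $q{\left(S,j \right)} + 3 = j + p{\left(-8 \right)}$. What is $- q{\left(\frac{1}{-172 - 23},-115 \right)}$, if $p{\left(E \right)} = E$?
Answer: $126$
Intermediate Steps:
$q{\left(S,j \right)} = -11 + j$ ($q{\left(S,j \right)} = -3 + \left(j - 8\right) = -3 + \left(-8 + j\right) = -11 + j$)
$- q{\left(\frac{1}{-172 - 23},-115 \right)} = - (-11 - 115) = \left(-1\right) \left(-126\right) = 126$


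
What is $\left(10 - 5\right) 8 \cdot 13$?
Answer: $520$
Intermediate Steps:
$\left(10 - 5\right) 8 \cdot 13 = 5 \cdot 8 \cdot 13 = 40 \cdot 13 = 520$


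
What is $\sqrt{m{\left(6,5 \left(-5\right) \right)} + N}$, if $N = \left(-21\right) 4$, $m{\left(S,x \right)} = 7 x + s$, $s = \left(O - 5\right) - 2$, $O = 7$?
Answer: $i \sqrt{259} \approx 16.093 i$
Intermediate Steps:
$s = 0$ ($s = \left(7 - 5\right) - 2 = 2 - 2 = 0$)
$m{\left(S,x \right)} = 7 x$ ($m{\left(S,x \right)} = 7 x + 0 = 7 x$)
$N = -84$
$\sqrt{m{\left(6,5 \left(-5\right) \right)} + N} = \sqrt{7 \cdot 5 \left(-5\right) - 84} = \sqrt{7 \left(-25\right) - 84} = \sqrt{-175 - 84} = \sqrt{-259} = i \sqrt{259}$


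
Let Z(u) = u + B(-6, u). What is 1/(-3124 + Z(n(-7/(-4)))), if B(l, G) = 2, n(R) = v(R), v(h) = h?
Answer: -4/12481 ≈ -0.00032049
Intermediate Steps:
n(R) = R
Z(u) = 2 + u (Z(u) = u + 2 = 2 + u)
1/(-3124 + Z(n(-7/(-4)))) = 1/(-3124 + (2 - 7/(-4))) = 1/(-3124 + (2 - 7*(-¼))) = 1/(-3124 + (2 + 7/4)) = 1/(-3124 + 15/4) = 1/(-12481/4) = -4/12481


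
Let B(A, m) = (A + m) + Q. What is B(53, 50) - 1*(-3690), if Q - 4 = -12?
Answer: 3785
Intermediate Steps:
Q = -8 (Q = 4 - 12 = -8)
B(A, m) = -8 + A + m (B(A, m) = (A + m) - 8 = -8 + A + m)
B(53, 50) - 1*(-3690) = (-8 + 53 + 50) - 1*(-3690) = 95 + 3690 = 3785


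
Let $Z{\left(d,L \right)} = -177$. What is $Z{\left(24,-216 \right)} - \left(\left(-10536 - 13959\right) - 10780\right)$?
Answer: $35098$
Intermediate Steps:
$Z{\left(24,-216 \right)} - \left(\left(-10536 - 13959\right) - 10780\right) = -177 - \left(\left(-10536 - 13959\right) - 10780\right) = -177 - \left(-24495 - 10780\right) = -177 - -35275 = -177 + 35275 = 35098$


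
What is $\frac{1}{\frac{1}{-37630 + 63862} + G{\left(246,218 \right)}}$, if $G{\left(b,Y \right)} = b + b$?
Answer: $\frac{26232}{12906145} \approx 0.0020325$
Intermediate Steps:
$G{\left(b,Y \right)} = 2 b$
$\frac{1}{\frac{1}{-37630 + 63862} + G{\left(246,218 \right)}} = \frac{1}{\frac{1}{-37630 + 63862} + 2 \cdot 246} = \frac{1}{\frac{1}{26232} + 492} = \frac{1}{\frac{12906145}{26232}} = \frac{26232}{12906145}$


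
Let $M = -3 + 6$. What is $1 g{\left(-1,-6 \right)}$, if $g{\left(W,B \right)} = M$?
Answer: $3$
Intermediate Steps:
$M = 3$
$g{\left(W,B \right)} = 3$
$1 g{\left(-1,-6 \right)} = 1 \cdot 3 = 3$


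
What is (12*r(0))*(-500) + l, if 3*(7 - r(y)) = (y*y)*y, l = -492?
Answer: -42492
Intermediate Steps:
r(y) = 7 - y³/3 (r(y) = 7 - y*y*y/3 = 7 - y²*y/3 = 7 - y³/3)
(12*r(0))*(-500) + l = (12*(7 - ⅓*0³))*(-500) - 492 = (12*(7 - ⅓*0))*(-500) - 492 = (12*(7 + 0))*(-500) - 492 = (12*7)*(-500) - 492 = 84*(-500) - 492 = -42000 - 492 = -42492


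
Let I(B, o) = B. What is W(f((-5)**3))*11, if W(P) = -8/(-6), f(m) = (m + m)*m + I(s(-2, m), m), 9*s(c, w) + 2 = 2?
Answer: 44/3 ≈ 14.667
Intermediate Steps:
s(c, w) = 0 (s(c, w) = -2/9 + (1/9)*2 = -2/9 + 2/9 = 0)
f(m) = 2*m**2 (f(m) = (m + m)*m + 0 = (2*m)*m + 0 = 2*m**2 + 0 = 2*m**2)
W(P) = 4/3 (W(P) = -8*(-1/6) = 4/3)
W(f((-5)**3))*11 = (4/3)*11 = 44/3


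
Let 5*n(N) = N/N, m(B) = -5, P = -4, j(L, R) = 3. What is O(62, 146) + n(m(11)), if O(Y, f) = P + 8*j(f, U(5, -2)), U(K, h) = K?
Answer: 101/5 ≈ 20.200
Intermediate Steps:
n(N) = ⅕ (n(N) = (N/N)/5 = (⅕)*1 = ⅕)
O(Y, f) = 20 (O(Y, f) = -4 + 8*3 = -4 + 24 = 20)
O(62, 146) + n(m(11)) = 20 + ⅕ = 101/5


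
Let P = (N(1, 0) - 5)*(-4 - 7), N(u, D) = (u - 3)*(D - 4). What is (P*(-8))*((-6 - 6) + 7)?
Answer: -1320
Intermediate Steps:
N(u, D) = (-4 + D)*(-3 + u) (N(u, D) = (-3 + u)*(-4 + D) = (-4 + D)*(-3 + u))
P = -33 (P = ((12 - 4*1 - 3*0 + 0*1) - 5)*(-4 - 7) = ((12 - 4 + 0 + 0) - 5)*(-11) = (8 - 5)*(-11) = 3*(-11) = -33)
(P*(-8))*((-6 - 6) + 7) = (-33*(-8))*((-6 - 6) + 7) = 264*(-12 + 7) = 264*(-5) = -1320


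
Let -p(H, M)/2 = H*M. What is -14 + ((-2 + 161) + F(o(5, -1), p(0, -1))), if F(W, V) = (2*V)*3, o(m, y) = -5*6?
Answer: 145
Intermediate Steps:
o(m, y) = -30
p(H, M) = -2*H*M
F(W, V) = 6*V
-14 + ((-2 + 161) + F(o(5, -1), p(0, -1))) = -14 + ((-2 + 161) + 6*(-2*0*(-1))) = -14 + (159 + 6*0) = -14 + (159 + 0) = -14 + 159 = 145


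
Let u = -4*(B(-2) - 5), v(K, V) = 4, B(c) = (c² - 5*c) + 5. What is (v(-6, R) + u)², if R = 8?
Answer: 2704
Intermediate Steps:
B(c) = 5 + c² - 5*c
u = -56 (u = -4*((5 + (-2)² - 5*(-2)) - 5) = -4*((5 + 4 + 10) - 5) = -4*(19 - 5) = -4*14 = -56)
(v(-6, R) + u)² = (4 - 56)² = (-52)² = 2704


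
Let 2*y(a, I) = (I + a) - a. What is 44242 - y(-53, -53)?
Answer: 88537/2 ≈ 44269.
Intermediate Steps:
y(a, I) = I/2 (y(a, I) = ((I + a) - a)/2 = I/2)
44242 - y(-53, -53) = 44242 - (-53)/2 = 44242 - 1*(-53/2) = 44242 + 53/2 = 88537/2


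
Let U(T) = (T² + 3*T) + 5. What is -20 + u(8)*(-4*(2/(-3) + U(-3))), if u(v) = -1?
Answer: -8/3 ≈ -2.6667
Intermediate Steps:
U(T) = 5 + T² + 3*T
-20 + u(8)*(-4*(2/(-3) + U(-3))) = -20 - (-4)*(2/(-3) + (5 + (-3)² + 3*(-3))) = -20 - (-4)*(2*(-⅓) + (5 + 9 - 9)) = -20 - (-4)*(-⅔ + 5) = -20 - (-4)*13/3 = -20 - 1*(-52/3) = -20 + 52/3 = -8/3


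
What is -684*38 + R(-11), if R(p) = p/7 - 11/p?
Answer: -181948/7 ≈ -25993.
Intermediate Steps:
R(p) = -11/p + p/7 (R(p) = p*(1/7) - 11/p = p/7 - 11/p = -11/p + p/7)
-684*38 + R(-11) = -684*38 + (-11/(-11) + (1/7)*(-11)) = -171*152 + (-11*(-1/11) - 11/7) = -25992 + (1 - 11/7) = -25992 - 4/7 = -181948/7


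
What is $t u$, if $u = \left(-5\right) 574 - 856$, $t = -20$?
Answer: $74520$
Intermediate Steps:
$u = -3726$ ($u = -2870 - 856 = -3726$)
$t u = \left(-20\right) \left(-3726\right) = 74520$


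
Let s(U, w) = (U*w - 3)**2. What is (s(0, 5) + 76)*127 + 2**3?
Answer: 10803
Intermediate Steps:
s(U, w) = (-3 + U*w)**2
(s(0, 5) + 76)*127 + 2**3 = ((-3 + 0*5)**2 + 76)*127 + 2**3 = ((-3 + 0)**2 + 76)*127 + 8 = ((-3)**2 + 76)*127 + 8 = (9 + 76)*127 + 8 = 85*127 + 8 = 10795 + 8 = 10803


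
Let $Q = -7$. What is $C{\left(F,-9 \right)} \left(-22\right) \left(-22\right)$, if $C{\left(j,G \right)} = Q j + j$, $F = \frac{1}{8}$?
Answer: $-363$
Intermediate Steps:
$F = \frac{1}{8} \approx 0.125$
$C{\left(j,G \right)} = - 6 j$ ($C{\left(j,G \right)} = - 7 j + j = - 6 j$)
$C{\left(F,-9 \right)} \left(-22\right) \left(-22\right) = \left(-6\right) \frac{1}{8} \left(-22\right) \left(-22\right) = \left(- \frac{3}{4}\right) \left(-22\right) \left(-22\right) = \frac{33}{2} \left(-22\right) = -363$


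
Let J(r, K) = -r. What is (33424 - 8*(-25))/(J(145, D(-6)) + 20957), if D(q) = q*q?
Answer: 8406/5203 ≈ 1.6156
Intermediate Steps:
D(q) = q²
(33424 - 8*(-25))/(J(145, D(-6)) + 20957) = (33424 - 8*(-25))/(-1*145 + 20957) = (33424 + 200)/(-145 + 20957) = 33624/20812 = 33624*(1/20812) = 8406/5203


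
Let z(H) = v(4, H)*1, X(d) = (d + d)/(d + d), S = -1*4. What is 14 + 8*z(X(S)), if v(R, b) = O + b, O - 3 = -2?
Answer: 30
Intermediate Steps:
S = -4
O = 1 (O = 3 - 2 = 1)
v(R, b) = 1 + b
X(d) = 1 (X(d) = (2*d)/((2*d)) = (2*d)*(1/(2*d)) = 1)
z(H) = 1 + H (z(H) = (1 + H)*1 = 1 + H)
14 + 8*z(X(S)) = 14 + 8*(1 + 1) = 14 + 8*2 = 14 + 16 = 30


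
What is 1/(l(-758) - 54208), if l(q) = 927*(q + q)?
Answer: -1/1459540 ≈ -6.8515e-7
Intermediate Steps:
l(q) = 1854*q (l(q) = 927*(2*q) = 1854*q)
1/(l(-758) - 54208) = 1/(1854*(-758) - 54208) = 1/(-1405332 - 54208) = 1/(-1459540) = -1/1459540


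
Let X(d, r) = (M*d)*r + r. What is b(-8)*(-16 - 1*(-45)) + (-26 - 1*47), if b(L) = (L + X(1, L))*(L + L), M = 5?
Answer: 25911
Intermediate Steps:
X(d, r) = r + 5*d*r (X(d, r) = (5*d)*r + r = 5*d*r + r = r + 5*d*r)
b(L) = 14*L² (b(L) = (L + L*(1 + 5*1))*(L + L) = (L + L*(1 + 5))*(2*L) = (L + L*6)*(2*L) = (L + 6*L)*(2*L) = (7*L)*(2*L) = 14*L²)
b(-8)*(-16 - 1*(-45)) + (-26 - 1*47) = (14*(-8)²)*(-16 - 1*(-45)) + (-26 - 1*47) = (14*64)*(-16 + 45) + (-26 - 47) = 896*29 - 73 = 25984 - 73 = 25911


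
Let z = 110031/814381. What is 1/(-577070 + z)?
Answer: -814381/469954733639 ≈ -1.7329e-6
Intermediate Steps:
z = 110031/814381 (z = 110031*(1/814381) = 110031/814381 ≈ 0.13511)
1/(-577070 + z) = 1/(-577070 + 110031/814381) = 1/(-469954733639/814381) = -814381/469954733639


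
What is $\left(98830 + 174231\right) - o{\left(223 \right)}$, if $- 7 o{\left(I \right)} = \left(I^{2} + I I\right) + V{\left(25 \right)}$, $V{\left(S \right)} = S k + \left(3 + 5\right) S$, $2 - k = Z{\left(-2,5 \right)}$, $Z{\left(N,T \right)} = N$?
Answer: $\frac{2011185}{7} \approx 2.8731 \cdot 10^{5}$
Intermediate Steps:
$k = 4$ ($k = 2 - -2 = 2 + 2 = 4$)
$V{\left(S \right)} = 12 S$ ($V{\left(S \right)} = S 4 + \left(3 + 5\right) S = 4 S + 8 S = 12 S$)
$o{\left(I \right)} = - \frac{300}{7} - \frac{2 I^{2}}{7}$ ($o{\left(I \right)} = - \frac{\left(I^{2} + I I\right) + 12 \cdot 25}{7} = - \frac{\left(I^{2} + I^{2}\right) + 300}{7} = - \frac{2 I^{2} + 300}{7} = - \frac{300 + 2 I^{2}}{7} = - \frac{300}{7} - \frac{2 I^{2}}{7}$)
$\left(98830 + 174231\right) - o{\left(223 \right)} = \left(98830 + 174231\right) - \left(- \frac{300}{7} - \frac{2 \cdot 223^{2}}{7}\right) = 273061 - \left(- \frac{300}{7} - \frac{99458}{7}\right) = 273061 - - \frac{99758}{7} = 273061 + \frac{99758}{7} = \frac{2011185}{7}$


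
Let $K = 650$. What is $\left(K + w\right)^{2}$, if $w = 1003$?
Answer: $2732409$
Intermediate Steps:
$\left(K + w\right)^{2} = \left(650 + 1003\right)^{2} = 1653^{2} = 2732409$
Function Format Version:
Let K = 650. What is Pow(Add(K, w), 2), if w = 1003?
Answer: 2732409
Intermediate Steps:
Pow(Add(K, w), 2) = Pow(Add(650, 1003), 2) = Pow(1653, 2) = 2732409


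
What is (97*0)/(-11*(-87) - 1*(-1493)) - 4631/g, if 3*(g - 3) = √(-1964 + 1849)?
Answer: -125037/196 + 13893*I*√115/196 ≈ -637.94 + 760.13*I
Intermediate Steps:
g = 3 + I*√115/3 (g = 3 + √(-1964 + 1849)/3 = 3 + √(-115)/3 = 3 + (I*√115)/3 = 3 + I*√115/3 ≈ 3.0 + 3.5746*I)
(97*0)/(-11*(-87) - 1*(-1493)) - 4631/g = (97*0)/(-11*(-87) - 1*(-1493)) - 4631/(3 + I*√115/3) = 0/(957 + 1493) - 4631/(3 + I*√115/3) = 0/2450 - 4631/(3 + I*√115/3) = 0*(1/2450) - 4631/(3 + I*√115/3) = 0 - 4631/(3 + I*√115/3) = -4631/(3 + I*√115/3)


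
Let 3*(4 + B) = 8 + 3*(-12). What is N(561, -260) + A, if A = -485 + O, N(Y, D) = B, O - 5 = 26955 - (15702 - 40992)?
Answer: 155255/3 ≈ 51752.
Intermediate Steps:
O = 52250 (O = 5 + (26955 - (15702 - 40992)) = 5 + (26955 - 1*(-25290)) = 5 + (26955 + 25290) = 5 + 52245 = 52250)
B = -40/3 (B = -4 + (8 + 3*(-12))/3 = -4 + (8 - 36)/3 = -4 + (1/3)*(-28) = -4 - 28/3 = -40/3 ≈ -13.333)
N(Y, D) = -40/3
A = 51765 (A = -485 + 52250 = 51765)
N(561, -260) + A = -40/3 + 51765 = 155255/3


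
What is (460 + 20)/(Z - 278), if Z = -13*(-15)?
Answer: -480/83 ≈ -5.7831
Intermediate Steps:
Z = 195
(460 + 20)/(Z - 278) = (460 + 20)/(195 - 278) = 480/(-83) = 480*(-1/83) = -480/83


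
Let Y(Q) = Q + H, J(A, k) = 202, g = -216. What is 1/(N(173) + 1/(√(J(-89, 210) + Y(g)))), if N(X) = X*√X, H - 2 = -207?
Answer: 219/(37887*√173 - I*√219) ≈ 0.00043947 + 1.3051e-8*I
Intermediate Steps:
H = -205 (H = 2 - 207 = -205)
N(X) = X^(3/2)
Y(Q) = -205 + Q (Y(Q) = Q - 205 = -205 + Q)
1/(N(173) + 1/(√(J(-89, 210) + Y(g)))) = 1/(173^(3/2) + 1/(√(202 + (-205 - 216)))) = 1/(173*√173 + 1/(√(202 - 421))) = 1/(173*√173 + 1/(√(-219))) = 1/(173*√173 + 1/(I*√219)) = 1/(173*√173 - I*√219/219)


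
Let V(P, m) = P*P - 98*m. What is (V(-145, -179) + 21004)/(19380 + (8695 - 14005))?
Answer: 19857/4690 ≈ 4.2339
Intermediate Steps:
V(P, m) = P² - 98*m
(V(-145, -179) + 21004)/(19380 + (8695 - 14005)) = (((-145)² - 98*(-179)) + 21004)/(19380 + (8695 - 14005)) = ((21025 + 17542) + 21004)/(19380 - 5310) = (38567 + 21004)/14070 = 59571*(1/14070) = 19857/4690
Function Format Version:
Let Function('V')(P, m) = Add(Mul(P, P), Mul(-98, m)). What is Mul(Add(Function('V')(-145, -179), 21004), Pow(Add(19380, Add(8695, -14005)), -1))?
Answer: Rational(19857, 4690) ≈ 4.2339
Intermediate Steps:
Function('V')(P, m) = Add(Pow(P, 2), Mul(-98, m))
Mul(Add(Function('V')(-145, -179), 21004), Pow(Add(19380, Add(8695, -14005)), -1)) = Mul(Add(Add(Pow(-145, 2), Mul(-98, -179)), 21004), Pow(Add(19380, Add(8695, -14005)), -1)) = Mul(Add(Add(21025, 17542), 21004), Pow(Add(19380, -5310), -1)) = Mul(Add(38567, 21004), Pow(14070, -1)) = Mul(59571, Rational(1, 14070)) = Rational(19857, 4690)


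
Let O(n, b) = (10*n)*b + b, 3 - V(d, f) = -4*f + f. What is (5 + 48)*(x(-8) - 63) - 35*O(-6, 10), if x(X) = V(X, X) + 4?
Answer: 16410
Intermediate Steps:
V(d, f) = 3 + 3*f (V(d, f) = 3 - (-4*f + f) = 3 - (-3)*f = 3 + 3*f)
O(n, b) = b + 10*b*n (O(n, b) = 10*b*n + b = b + 10*b*n)
x(X) = 7 + 3*X (x(X) = (3 + 3*X) + 4 = 7 + 3*X)
(5 + 48)*(x(-8) - 63) - 35*O(-6, 10) = (5 + 48)*((7 + 3*(-8)) - 63) - 350*(1 + 10*(-6)) = 53*((7 - 24) - 63) - 350*(1 - 60) = 53*(-17 - 63) - 350*(-59) = 53*(-80) - 35*(-590) = -4240 + 20650 = 16410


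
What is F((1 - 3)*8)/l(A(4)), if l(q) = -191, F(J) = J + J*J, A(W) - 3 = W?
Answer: -240/191 ≈ -1.2565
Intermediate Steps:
A(W) = 3 + W
F(J) = J + J**2
F((1 - 3)*8)/l(A(4)) = (((1 - 3)*8)*(1 + (1 - 3)*8))/(-191) = ((-2*8)*(1 - 2*8))*(-1/191) = -16*(1 - 16)*(-1/191) = -16*(-15)*(-1/191) = 240*(-1/191) = -240/191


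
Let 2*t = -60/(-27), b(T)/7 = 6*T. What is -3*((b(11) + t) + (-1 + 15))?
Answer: -4294/3 ≈ -1431.3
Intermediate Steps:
b(T) = 42*T (b(T) = 7*(6*T) = 42*T)
t = 10/9 (t = (-60/(-27))/2 = (-60*(-1/27))/2 = (1/2)*(20/9) = 10/9 ≈ 1.1111)
-3*((b(11) + t) + (-1 + 15)) = -3*((42*11 + 10/9) + (-1 + 15)) = -3*((462 + 10/9) + 14) = -3*(4168/9 + 14) = -3*4294/9 = -4294/3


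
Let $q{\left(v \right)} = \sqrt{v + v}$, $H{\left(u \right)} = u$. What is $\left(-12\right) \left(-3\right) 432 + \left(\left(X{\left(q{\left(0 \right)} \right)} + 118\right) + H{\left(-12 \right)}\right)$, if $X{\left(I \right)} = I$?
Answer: $15658$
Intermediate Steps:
$q{\left(v \right)} = \sqrt{2} \sqrt{v}$ ($q{\left(v \right)} = \sqrt{2 v} = \sqrt{2} \sqrt{v}$)
$\left(-12\right) \left(-3\right) 432 + \left(\left(X{\left(q{\left(0 \right)} \right)} + 118\right) + H{\left(-12 \right)}\right) = \left(-12\right) \left(-3\right) 432 + \left(\left(\sqrt{2} \sqrt{0} + 118\right) - 12\right) = 36 \cdot 432 + \left(\left(\sqrt{2} \cdot 0 + 118\right) - 12\right) = 15552 + \left(\left(0 + 118\right) - 12\right) = 15552 + \left(118 - 12\right) = 15552 + 106 = 15658$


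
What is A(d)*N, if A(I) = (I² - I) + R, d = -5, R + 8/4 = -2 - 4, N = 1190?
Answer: 26180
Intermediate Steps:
R = -8 (R = -2 + (-2 - 4) = -2 - 6 = -8)
A(I) = -8 + I² - I (A(I) = (I² - I) - 8 = -8 + I² - I)
A(d)*N = (-8 + (-5)² - 1*(-5))*1190 = (-8 + 25 + 5)*1190 = 22*1190 = 26180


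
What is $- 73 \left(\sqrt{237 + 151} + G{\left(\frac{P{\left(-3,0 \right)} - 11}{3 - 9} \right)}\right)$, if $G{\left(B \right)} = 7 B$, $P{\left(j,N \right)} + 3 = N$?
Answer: $- \frac{3577}{3} - 146 \sqrt{97} \approx -2630.3$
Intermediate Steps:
$P{\left(j,N \right)} = -3 + N$
$- 73 \left(\sqrt{237 + 151} + G{\left(\frac{P{\left(-3,0 \right)} - 11}{3 - 9} \right)}\right) = - 73 \left(\sqrt{237 + 151} + 7 \frac{\left(-3 + 0\right) - 11}{3 - 9}\right) = - 73 \left(\sqrt{388} + 7 \frac{-3 - 11}{-6}\right) = - 73 \left(2 \sqrt{97} + 7 \left(\left(-14\right) \left(- \frac{1}{6}\right)\right)\right) = - 73 \left(2 \sqrt{97} + 7 \cdot \frac{7}{3}\right) = - 73 \left(2 \sqrt{97} + \frac{49}{3}\right) = - 73 \left(\frac{49}{3} + 2 \sqrt{97}\right) = - \frac{3577}{3} - 146 \sqrt{97}$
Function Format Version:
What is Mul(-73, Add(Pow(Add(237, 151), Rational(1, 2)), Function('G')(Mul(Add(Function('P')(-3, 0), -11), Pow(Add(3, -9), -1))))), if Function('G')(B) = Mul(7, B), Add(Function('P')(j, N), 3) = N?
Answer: Add(Rational(-3577, 3), Mul(-146, Pow(97, Rational(1, 2)))) ≈ -2630.3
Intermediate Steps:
Function('P')(j, N) = Add(-3, N)
Mul(-73, Add(Pow(Add(237, 151), Rational(1, 2)), Function('G')(Mul(Add(Function('P')(-3, 0), -11), Pow(Add(3, -9), -1))))) = Mul(-73, Add(Pow(Add(237, 151), Rational(1, 2)), Mul(7, Mul(Add(Add(-3, 0), -11), Pow(Add(3, -9), -1))))) = Mul(-73, Add(Pow(388, Rational(1, 2)), Mul(7, Mul(Add(-3, -11), Pow(-6, -1))))) = Mul(-73, Add(Mul(2, Pow(97, Rational(1, 2))), Mul(7, Mul(-14, Rational(-1, 6))))) = Mul(-73, Add(Mul(2, Pow(97, Rational(1, 2))), Mul(7, Rational(7, 3)))) = Mul(-73, Add(Mul(2, Pow(97, Rational(1, 2))), Rational(49, 3))) = Mul(-73, Add(Rational(49, 3), Mul(2, Pow(97, Rational(1, 2))))) = Add(Rational(-3577, 3), Mul(-146, Pow(97, Rational(1, 2))))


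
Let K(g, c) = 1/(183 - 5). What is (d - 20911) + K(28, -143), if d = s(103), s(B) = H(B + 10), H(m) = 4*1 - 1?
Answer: -3721623/178 ≈ -20908.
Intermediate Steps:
H(m) = 3 (H(m) = 4 - 1 = 3)
s(B) = 3
K(g, c) = 1/178
d = 3
(d - 20911) + K(28, -143) = (3 - 20911) + 1/178 = -20908 + 1/178 = -3721623/178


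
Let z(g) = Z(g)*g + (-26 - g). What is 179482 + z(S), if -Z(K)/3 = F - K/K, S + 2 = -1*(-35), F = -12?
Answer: 180710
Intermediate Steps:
S = 33 (S = -2 - 1*(-35) = -2 + 35 = 33)
Z(K) = 39 (Z(K) = -3*(-12 - K/K) = -3*(-12 - 1*1) = -3*(-12 - 1) = -3*(-13) = 39)
z(g) = -26 + 38*g (z(g) = 39*g + (-26 - g) = -26 + 38*g)
179482 + z(S) = 179482 + (-26 + 38*33) = 179482 + (-26 + 1254) = 179482 + 1228 = 180710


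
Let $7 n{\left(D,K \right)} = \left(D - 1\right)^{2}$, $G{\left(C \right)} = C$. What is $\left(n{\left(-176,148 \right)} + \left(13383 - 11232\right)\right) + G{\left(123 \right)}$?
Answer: $\frac{47247}{7} \approx 6749.6$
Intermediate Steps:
$n{\left(D,K \right)} = \frac{\left(-1 + D\right)^{2}}{7}$ ($n{\left(D,K \right)} = \frac{\left(D - 1\right)^{2}}{7} = \frac{\left(-1 + D\right)^{2}}{7}$)
$\left(n{\left(-176,148 \right)} + \left(13383 - 11232\right)\right) + G{\left(123 \right)} = \left(\frac{\left(-1 - 176\right)^{2}}{7} + \left(13383 - 11232\right)\right) + 123 = \left(\frac{\left(-177\right)^{2}}{7} + \left(13383 - 11232\right)\right) + 123 = \left(\frac{1}{7} \cdot 31329 + 2151\right) + 123 = \left(\frac{31329}{7} + 2151\right) + 123 = \frac{46386}{7} + 123 = \frac{47247}{7}$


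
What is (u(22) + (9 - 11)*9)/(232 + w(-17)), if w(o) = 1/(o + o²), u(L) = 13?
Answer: -272/12621 ≈ -0.021551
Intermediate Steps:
(u(22) + (9 - 11)*9)/(232 + w(-17)) = (13 + (9 - 11)*9)/(232 + 1/((-17)*(1 - 17))) = (13 - 2*9)/(232 - 1/17/(-16)) = (13 - 18)/(232 - 1/17*(-1/16)) = -5/(232 + 1/272) = -5/63105/272 = -5*272/63105 = -272/12621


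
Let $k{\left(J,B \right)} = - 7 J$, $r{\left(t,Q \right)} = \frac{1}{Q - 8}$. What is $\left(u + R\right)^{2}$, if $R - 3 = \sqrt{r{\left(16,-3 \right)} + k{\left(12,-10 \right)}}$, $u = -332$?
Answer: $\frac{1189726}{11} - \frac{3290 i \sqrt{407}}{11} \approx 1.0816 \cdot 10^{5} - 6033.9 i$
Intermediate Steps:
$r{\left(t,Q \right)} = \frac{1}{-8 + Q}$
$R = 3 + \frac{5 i \sqrt{407}}{11}$ ($R = 3 + \sqrt{\frac{1}{-8 - 3} - 84} = 3 + \sqrt{\frac{1}{-11} - 84} = 3 + \sqrt{- \frac{1}{11} - 84} = 3 + \sqrt{- \frac{925}{11}} = 3 + \frac{5 i \sqrt{407}}{11} \approx 3.0 + 9.1701 i$)
$\left(u + R\right)^{2} = \left(-332 + \left(3 + \frac{5 i \sqrt{407}}{11}\right)\right)^{2} = \left(-329 + \frac{5 i \sqrt{407}}{11}\right)^{2}$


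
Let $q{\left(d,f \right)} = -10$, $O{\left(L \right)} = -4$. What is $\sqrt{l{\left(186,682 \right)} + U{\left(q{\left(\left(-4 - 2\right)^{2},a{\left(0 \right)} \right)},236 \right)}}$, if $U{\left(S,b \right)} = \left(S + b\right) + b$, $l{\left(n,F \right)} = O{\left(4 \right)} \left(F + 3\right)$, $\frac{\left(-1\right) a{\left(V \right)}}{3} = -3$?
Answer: $i \sqrt{2278} \approx 47.728 i$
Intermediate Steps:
$a{\left(V \right)} = 9$ ($a{\left(V \right)} = \left(-3\right) \left(-3\right) = 9$)
$l{\left(n,F \right)} = -12 - 4 F$ ($l{\left(n,F \right)} = - 4 \left(F + 3\right) = - 4 \left(3 + F\right) = -12 - 4 F$)
$U{\left(S,b \right)} = S + 2 b$
$\sqrt{l{\left(186,682 \right)} + U{\left(q{\left(\left(-4 - 2\right)^{2},a{\left(0 \right)} \right)},236 \right)}} = \sqrt{\left(-12 - 2728\right) + \left(-10 + 2 \cdot 236\right)} = \sqrt{\left(-12 - 2728\right) + \left(-10 + 472\right)} = \sqrt{-2740 + 462} = \sqrt{-2278} = i \sqrt{2278}$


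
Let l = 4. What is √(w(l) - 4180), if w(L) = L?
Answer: 12*I*√29 ≈ 64.622*I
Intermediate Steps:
√(w(l) - 4180) = √(4 - 4180) = √(-4176) = 12*I*√29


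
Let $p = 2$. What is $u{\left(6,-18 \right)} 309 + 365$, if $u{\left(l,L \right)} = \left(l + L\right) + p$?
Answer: $-2725$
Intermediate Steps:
$u{\left(l,L \right)} = 2 + L + l$ ($u{\left(l,L \right)} = \left(l + L\right) + 2 = \left(L + l\right) + 2 = 2 + L + l$)
$u{\left(6,-18 \right)} 309 + 365 = \left(2 - 18 + 6\right) 309 + 365 = \left(-10\right) 309 + 365 = -3090 + 365 = -2725$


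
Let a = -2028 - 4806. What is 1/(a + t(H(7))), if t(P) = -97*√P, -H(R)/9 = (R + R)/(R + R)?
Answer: -2278/15596079 + 97*I/15596079 ≈ -0.00014606 + 6.2195e-6*I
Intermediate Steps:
a = -6834
H(R) = -9 (H(R) = -9*(R + R)/(R + R) = -9*2*R/(2*R) = -9*2*R*1/(2*R) = -9*1 = -9)
1/(a + t(H(7))) = 1/(-6834 - 291*I) = (-6834 + 291*I)/46788237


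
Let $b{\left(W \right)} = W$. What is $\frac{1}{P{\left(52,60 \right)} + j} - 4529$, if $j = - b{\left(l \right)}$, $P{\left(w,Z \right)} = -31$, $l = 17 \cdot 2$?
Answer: $- \frac{294386}{65} \approx -4529.0$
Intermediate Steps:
$l = 34$
$j = -34$ ($j = \left(-1\right) 34 = -34$)
$\frac{1}{P{\left(52,60 \right)} + j} - 4529 = \frac{1}{-31 - 34} - 4529 = \frac{1}{-65} - 4529 = - \frac{1}{65} - 4529 = - \frac{294386}{65}$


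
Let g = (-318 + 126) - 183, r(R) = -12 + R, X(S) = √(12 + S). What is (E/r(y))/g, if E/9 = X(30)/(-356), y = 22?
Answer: 3*√42/445000 ≈ 4.3690e-5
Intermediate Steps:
E = -9*√42/356 (E = 9*(√(12 + 30)/(-356)) = 9*(√42*(-1/356)) = 9*(-√42/356) = -9*√42/356 ≈ -0.16384)
g = -375 (g = -192 - 183 = -375)
(E/r(y))/g = ((-9*√42/356)/(-12 + 22))/(-375) = (-9*√42/356/10)*(-1/375) = (-9*√42/356*(⅒))*(-1/375) = -9*√42/3560*(-1/375) = 3*√42/445000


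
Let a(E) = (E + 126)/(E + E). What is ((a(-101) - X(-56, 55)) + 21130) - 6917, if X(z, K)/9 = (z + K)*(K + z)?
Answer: 2869183/202 ≈ 14204.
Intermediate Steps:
a(E) = (126 + E)/(2*E) (a(E) = (126 + E)/((2*E)) = (126 + E)*(1/(2*E)) = (126 + E)/(2*E))
X(z, K) = 9*(K + z)² (X(z, K) = 9*((z + K)*(K + z)) = 9*((K + z)*(K + z)) = 9*(K + z)²)
((a(-101) - X(-56, 55)) + 21130) - 6917 = (((½)*(126 - 101)/(-101) - 9*(55 - 56)²) + 21130) - 6917 = (((½)*(-1/101)*25 - 9*(-1)²) + 21130) - 6917 = ((-25/202 - 9) + 21130) - 6917 = (-1843/202 + 21130) - 6917 = 4266417/202 - 6917 = 2869183/202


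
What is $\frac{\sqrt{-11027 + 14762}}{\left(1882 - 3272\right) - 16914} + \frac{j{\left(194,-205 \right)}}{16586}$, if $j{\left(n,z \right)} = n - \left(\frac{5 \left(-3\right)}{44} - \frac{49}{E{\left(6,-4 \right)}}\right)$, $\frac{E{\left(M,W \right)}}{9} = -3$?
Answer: $\frac{228721}{19704168} - \frac{3 \sqrt{415}}{18304} \approx 0.0082689$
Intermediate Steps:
$E{\left(M,W \right)} = -27$ ($E{\left(M,W \right)} = 9 \left(-3\right) = -27$)
$j{\left(n,z \right)} = - \frac{1751}{1188} + n$ ($j{\left(n,z \right)} = n - \left(\frac{5 \left(-3\right)}{44} - \frac{49}{-27}\right) = n - \left(\left(-15\right) \frac{1}{44} - - \frac{49}{27}\right) = n - \left(- \frac{15}{44} + \frac{49}{27}\right) = n - \frac{1751}{1188} = - \frac{1751}{1188} + n$)
$\frac{\sqrt{-11027 + 14762}}{\left(1882 - 3272\right) - 16914} + \frac{j{\left(194,-205 \right)}}{16586} = \frac{\sqrt{-11027 + 14762}}{\left(1882 - 3272\right) - 16914} + \frac{- \frac{1751}{1188} + 194}{16586} = \frac{\sqrt{3735}}{-1390 - 16914} + \frac{228721}{1188} \cdot \frac{1}{16586} = \frac{3 \sqrt{415}}{-18304} + \frac{228721}{19704168} = 3 \sqrt{415} \left(- \frac{1}{18304}\right) + \frac{228721}{19704168} = - \frac{3 \sqrt{415}}{18304} + \frac{228721}{19704168} = \frac{228721}{19704168} - \frac{3 \sqrt{415}}{18304}$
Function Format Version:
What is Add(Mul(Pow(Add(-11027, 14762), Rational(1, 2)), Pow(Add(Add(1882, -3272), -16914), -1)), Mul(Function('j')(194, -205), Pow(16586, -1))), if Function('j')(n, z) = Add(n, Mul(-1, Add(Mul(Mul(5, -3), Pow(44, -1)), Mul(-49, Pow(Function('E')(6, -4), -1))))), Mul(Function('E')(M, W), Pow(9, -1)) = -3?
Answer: Add(Rational(228721, 19704168), Mul(Rational(-3, 18304), Pow(415, Rational(1, 2)))) ≈ 0.0082689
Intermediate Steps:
Function('E')(M, W) = -27 (Function('E')(M, W) = Mul(9, -3) = -27)
Function('j')(n, z) = Add(Rational(-1751, 1188), n) (Function('j')(n, z) = Add(n, Mul(-1, Add(Mul(Mul(5, -3), Pow(44, -1)), Mul(-49, Pow(-27, -1))))) = Add(n, Mul(-1, Add(Mul(-15, Rational(1, 44)), Mul(-49, Rational(-1, 27))))) = Add(n, Mul(-1, Add(Rational(-15, 44), Rational(49, 27)))) = Add(n, Mul(-1, Rational(1751, 1188))) = Add(n, Rational(-1751, 1188)) = Add(Rational(-1751, 1188), n))
Add(Mul(Pow(Add(-11027, 14762), Rational(1, 2)), Pow(Add(Add(1882, -3272), -16914), -1)), Mul(Function('j')(194, -205), Pow(16586, -1))) = Add(Mul(Pow(Add(-11027, 14762), Rational(1, 2)), Pow(Add(Add(1882, -3272), -16914), -1)), Mul(Add(Rational(-1751, 1188), 194), Pow(16586, -1))) = Add(Mul(Pow(3735, Rational(1, 2)), Pow(Add(-1390, -16914), -1)), Mul(Rational(228721, 1188), Rational(1, 16586))) = Add(Mul(Mul(3, Pow(415, Rational(1, 2))), Pow(-18304, -1)), Rational(228721, 19704168)) = Add(Mul(Mul(3, Pow(415, Rational(1, 2))), Rational(-1, 18304)), Rational(228721, 19704168)) = Add(Mul(Rational(-3, 18304), Pow(415, Rational(1, 2))), Rational(228721, 19704168)) = Add(Rational(228721, 19704168), Mul(Rational(-3, 18304), Pow(415, Rational(1, 2))))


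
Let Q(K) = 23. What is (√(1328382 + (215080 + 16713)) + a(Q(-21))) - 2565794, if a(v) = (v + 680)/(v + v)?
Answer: -118025821/46 + 5*√62407 ≈ -2.5645e+6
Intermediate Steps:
a(v) = (680 + v)/(2*v) (a(v) = (680 + v)/((2*v)) = (680 + v)*(1/(2*v)) = (680 + v)/(2*v))
(√(1328382 + (215080 + 16713)) + a(Q(-21))) - 2565794 = (√(1328382 + (215080 + 16713)) + (½)*(680 + 23)/23) - 2565794 = (√(1328382 + 231793) + (½)*(1/23)*703) - 2565794 = (√1560175 + 703/46) - 2565794 = (5*√62407 + 703/46) - 2565794 = (703/46 + 5*√62407) - 2565794 = -118025821/46 + 5*√62407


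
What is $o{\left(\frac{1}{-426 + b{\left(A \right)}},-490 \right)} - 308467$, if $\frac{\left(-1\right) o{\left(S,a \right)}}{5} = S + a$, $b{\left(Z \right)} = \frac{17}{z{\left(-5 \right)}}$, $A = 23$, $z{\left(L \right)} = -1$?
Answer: $- \frac{135565526}{443} \approx -3.0602 \cdot 10^{5}$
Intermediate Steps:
$b{\left(Z \right)} = -17$ ($b{\left(Z \right)} = \frac{17}{-1} = 17 \left(-1\right) = -17$)
$o{\left(S,a \right)} = - 5 S - 5 a$ ($o{\left(S,a \right)} = - 5 \left(S + a\right) = - 5 S - 5 a$)
$o{\left(\frac{1}{-426 + b{\left(A \right)}},-490 \right)} - 308467 = \left(- \frac{5}{-426 - 17} - -2450\right) - 308467 = \left(- \frac{5}{-443} + 2450\right) - 308467 = \left(\left(-5\right) \left(- \frac{1}{443}\right) + 2450\right) - 308467 = \left(\frac{5}{443} + 2450\right) - 308467 = \frac{1085355}{443} - 308467 = - \frac{135565526}{443}$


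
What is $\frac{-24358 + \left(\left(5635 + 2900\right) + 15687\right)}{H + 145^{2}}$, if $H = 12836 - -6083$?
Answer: $- \frac{17}{4993} \approx -0.0034048$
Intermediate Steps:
$H = 18919$ ($H = 12836 + 6083 = 18919$)
$\frac{-24358 + \left(\left(5635 + 2900\right) + 15687\right)}{H + 145^{2}} = \frac{-24358 + \left(\left(5635 + 2900\right) + 15687\right)}{18919 + 145^{2}} = \frac{-24358 + \left(8535 + 15687\right)}{18919 + 21025} = \frac{-24358 + 24222}{39944} = \left(-136\right) \frac{1}{39944} = - \frac{17}{4993}$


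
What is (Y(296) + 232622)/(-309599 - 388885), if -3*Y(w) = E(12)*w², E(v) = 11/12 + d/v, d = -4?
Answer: -970135/3143178 ≈ -0.30865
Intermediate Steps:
E(v) = 11/12 - 4/v
Y(w) = -7*w²/36 (Y(w) = -(11/12 - 4/12)*w²/3 = -(11/12 - 4*1/12)*w²/3 = -(11/12 - ⅓)*w²/3 = -7*w²/36)
(Y(296) + 232622)/(-309599 - 388885) = (-7/36*296² + 232622)/(-309599 - 388885) = (-7/36*87616 + 232622)/(-698484) = (-153328/9 + 232622)*(-1/698484) = (1940270/9)*(-1/698484) = -970135/3143178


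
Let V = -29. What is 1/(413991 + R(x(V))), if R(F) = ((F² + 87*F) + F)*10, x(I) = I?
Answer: 1/396881 ≈ 2.5196e-6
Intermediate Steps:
R(F) = 10*F² + 880*F (R(F) = (F² + 88*F)*10 = 10*F² + 880*F)
1/(413991 + R(x(V))) = 1/(413991 + 10*(-29)*(88 - 29)) = 1/(413991 + 10*(-29)*59) = 1/(413991 - 17110) = 1/396881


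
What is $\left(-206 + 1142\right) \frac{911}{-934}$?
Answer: $- \frac{426348}{467} \approx -912.95$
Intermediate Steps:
$\left(-206 + 1142\right) \frac{911}{-934} = 936 \cdot 911 \left(- \frac{1}{934}\right) = 936 \left(- \frac{911}{934}\right) = - \frac{426348}{467}$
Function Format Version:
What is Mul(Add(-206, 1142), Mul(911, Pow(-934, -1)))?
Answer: Rational(-426348, 467) ≈ -912.95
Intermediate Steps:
Mul(Add(-206, 1142), Mul(911, Pow(-934, -1))) = Mul(936, Mul(911, Rational(-1, 934))) = Mul(936, Rational(-911, 934)) = Rational(-426348, 467)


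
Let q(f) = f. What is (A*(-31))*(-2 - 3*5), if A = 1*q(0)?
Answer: 0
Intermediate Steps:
A = 0 (A = 1*0 = 0)
(A*(-31))*(-2 - 3*5) = (0*(-31))*(-2 - 3*5) = 0*(-2 - 15) = 0*(-17) = 0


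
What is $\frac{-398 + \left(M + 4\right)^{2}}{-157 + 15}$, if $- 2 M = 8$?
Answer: $\frac{199}{71} \approx 2.8028$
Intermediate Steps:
$M = -4$ ($M = \left(- \frac{1}{2}\right) 8 = -4$)
$\frac{-398 + \left(M + 4\right)^{2}}{-157 + 15} = \frac{-398 + \left(-4 + 4\right)^{2}}{-157 + 15} = \frac{-398 + 0^{2}}{-142} = \left(-398 + 0\right) \left(- \frac{1}{142}\right) = \left(-398\right) \left(- \frac{1}{142}\right) = \frac{199}{71}$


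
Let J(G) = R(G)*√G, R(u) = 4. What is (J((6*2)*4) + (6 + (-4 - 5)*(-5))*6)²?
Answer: 94404 + 9792*√3 ≈ 1.1136e+5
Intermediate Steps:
J(G) = 4*√G
(J((6*2)*4) + (6 + (-4 - 5)*(-5))*6)² = (4*√((6*2)*4) + (6 + (-4 - 5)*(-5))*6)² = (4*√(12*4) + (6 - 9*(-5))*6)² = (4*√48 + (6 + 45)*6)² = (4*(4*√3) + 51*6)² = (16*√3 + 306)² = (306 + 16*√3)²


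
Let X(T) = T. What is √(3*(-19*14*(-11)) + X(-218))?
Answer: 4*√535 ≈ 92.520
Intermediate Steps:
√(3*(-19*14*(-11)) + X(-218)) = √(3*(-19*14*(-11)) - 218) = √(3*(-266*(-11)) - 218) = √(3*2926 - 218) = √(8778 - 218) = √8560 = 4*√535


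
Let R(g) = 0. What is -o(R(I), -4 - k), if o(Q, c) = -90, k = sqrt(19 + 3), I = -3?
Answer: 90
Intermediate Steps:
k = sqrt(22) ≈ 4.6904
-o(R(I), -4 - k) = -1*(-90) = 90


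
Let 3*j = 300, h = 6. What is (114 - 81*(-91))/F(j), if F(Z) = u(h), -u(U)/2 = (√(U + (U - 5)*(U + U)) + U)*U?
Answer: -2495/12 + 2495*√2/24 ≈ -60.897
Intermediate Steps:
j = 100 (j = (⅓)*300 = 100)
u(U) = -2*U*(U + √(U + 2*U*(-5 + U))) (u(U) = -2*(√(U + (U - 5)*(U + U)) + U)*U = -2*(√(U + (-5 + U)*(2*U)) + U)*U = -2*(√(U + 2*U*(-5 + U)) + U)*U = -2*(U + √(U + 2*U*(-5 + U)))*U = -2*U*(U + √(U + 2*U*(-5 + U))))
F(Z) = -72 - 36*√2 (F(Z) = -2*6*(6 + √(6*(-9 + 2*6))) = -2*6*(6 + √(6*(-9 + 12))) = -2*6*(6 + √(6*3)) = -2*6*(6 + √18) = -2*6*(6 + 3*√2) = -72 - 36*√2)
(114 - 81*(-91))/F(j) = (114 - 81*(-91))/(-72 - 36*√2) = (114 + 7371)/(-72 - 36*√2) = 7485/(-72 - 36*√2)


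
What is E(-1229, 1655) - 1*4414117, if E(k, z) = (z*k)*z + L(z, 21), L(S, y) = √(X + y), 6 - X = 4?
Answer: -3370675842 + √23 ≈ -3.3707e+9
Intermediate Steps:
X = 2 (X = 6 - 1*4 = 6 - 4 = 2)
L(S, y) = √(2 + y)
E(k, z) = √23 + k*z² (E(k, z) = (z*k)*z + √(2 + 21) = (k*z)*z + √23 = k*z² + √23 = √23 + k*z²)
E(-1229, 1655) - 1*4414117 = (√23 - 1229*1655²) - 1*4414117 = (√23 - 1229*2739025) - 4414117 = (√23 - 3366261725) - 4414117 = (-3366261725 + √23) - 4414117 = -3370675842 + √23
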